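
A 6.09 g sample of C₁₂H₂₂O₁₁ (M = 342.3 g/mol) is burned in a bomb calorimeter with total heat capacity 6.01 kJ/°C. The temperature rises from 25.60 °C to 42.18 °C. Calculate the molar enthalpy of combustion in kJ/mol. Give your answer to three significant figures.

ΔT = 42.18 − 25.60 = 16.58 °C
q_cal = C_cal × ΔT = 6.01 × 16.58 = 99.6458 kJ
n = 6.09 / 342.3 = 0.01779 mol
q_rxn = −q_cal = -99.6458 kJ
ΔH = -99.6458 / 0.01779 = -5601 kJ/mol

ΔH = -5600 kJ/mol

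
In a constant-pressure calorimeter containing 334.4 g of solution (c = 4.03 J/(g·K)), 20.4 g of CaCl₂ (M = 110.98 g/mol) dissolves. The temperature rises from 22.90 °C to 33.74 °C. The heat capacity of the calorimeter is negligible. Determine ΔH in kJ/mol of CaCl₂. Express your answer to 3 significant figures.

|ΔT| = |33.74 − 22.90| = 10.84 °C
|q_surr| = (334.4 × 4.03) × 10.84 = 1347.632 × 10.84 = 14610 J
n(CaCl₂) = 20.4 / 110.98 = 0.1838 mol
Temperature rose, so q_rxn = −|q_surr| = -14.61 kJ
ΔH = q_rxn / n = -79.49 kJ/mol

ΔH = -79.5 kJ/mol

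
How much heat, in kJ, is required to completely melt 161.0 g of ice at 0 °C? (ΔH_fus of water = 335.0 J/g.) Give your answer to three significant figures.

q = m × ΔH_fus = 161.0 × 335.0 = 53940 J = 53.9 kJ

q = 53.9 kJ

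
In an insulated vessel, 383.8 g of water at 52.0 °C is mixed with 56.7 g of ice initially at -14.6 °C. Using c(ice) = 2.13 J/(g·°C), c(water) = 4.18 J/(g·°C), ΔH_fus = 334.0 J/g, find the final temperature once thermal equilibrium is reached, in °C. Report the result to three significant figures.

T_f = 34.1 °C

Heat to bring ice to 0 °C and melt it: q₁ = 56.7×2.13×14.6 + 56.7×334.0 = 20701 J
Heat the water can supply cooling to 0 °C: 383.8×4.18×52.0 = 83422.8 J > q₁, so all ice melts.
Energy balance: 383.8×4.18×(52.0 − T) = 20701 + 56.7×4.18×(T − 0)
1604.284(52.0 − T) = 20701 + 237.006 T
83422.8 − 20701 = 1841.290 T
T = 62721.8 / 1841.290 = 34.06 °C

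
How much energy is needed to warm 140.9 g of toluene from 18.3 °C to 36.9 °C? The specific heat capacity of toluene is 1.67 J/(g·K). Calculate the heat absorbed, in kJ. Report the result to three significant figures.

q = m c ΔT = 140.9 × 1.67 × (36.9 − 18.3)
q = 140.9 × 1.67 × 18.6 = 4377 J = 4.38 kJ

q = 4.38 kJ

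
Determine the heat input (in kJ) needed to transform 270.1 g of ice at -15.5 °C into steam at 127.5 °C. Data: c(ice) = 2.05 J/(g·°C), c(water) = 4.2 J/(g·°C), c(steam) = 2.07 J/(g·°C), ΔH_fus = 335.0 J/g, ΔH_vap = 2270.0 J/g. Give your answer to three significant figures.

q1 (heat ice -15.5→0.0 °C): 270.1 × 2.05 × 15.5 = 8582 J
q2 (melt at 0 °C): 270.1 × 335.0 = 90484 J
q3 (heat water 0.0→100.0 °C): 270.1 × 4.2 × 100.0 = 113442 J
q4 (vaporize at 100 °C): 270.1 × 2270.0 = 613127 J
q5 (heat steam 100.0→127.5 °C): 270.1 × 2.07 × 27.5 = 15375 J
Total: 8582 + 90484 + 113442 + 613127 + 15375 = 841010 J = 841 kJ

q = 841 kJ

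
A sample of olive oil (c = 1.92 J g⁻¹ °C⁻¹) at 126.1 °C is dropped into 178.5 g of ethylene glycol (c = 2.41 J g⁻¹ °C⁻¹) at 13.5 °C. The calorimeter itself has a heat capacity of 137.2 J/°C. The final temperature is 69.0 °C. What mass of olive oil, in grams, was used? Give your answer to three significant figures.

q_gained = (178.5 × 2.41 + 137.2) × (69.0 − 13.5) = 31490 J
q_lost = m × 1.92 × (126.1 − 69.0) = 109.632 m
m = 31490 / 109.632 = 287 g

m = 287 g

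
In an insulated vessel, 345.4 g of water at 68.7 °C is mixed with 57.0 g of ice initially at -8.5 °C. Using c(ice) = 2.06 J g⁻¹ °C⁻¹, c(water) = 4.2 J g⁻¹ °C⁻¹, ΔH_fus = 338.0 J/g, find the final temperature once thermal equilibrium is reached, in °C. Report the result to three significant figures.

Heat to bring ice to 0 °C and melt it: q₁ = 57.0×2.06×8.5 + 57.0×338.0 = 20264 J
Heat the water can supply cooling to 0 °C: 345.4×4.2×68.7 = 99661.7 J > q₁, so all ice melts.
Energy balance: 345.4×4.2×(68.7 − T) = 20264 + 57.0×4.2×(T − 0)
1450.68(68.7 − T) = 20264 + 239.4 T
99661.7 − 20264 = 1690.08 T
T = 79397.7 / 1690.08 = 46.98 °C

T_f = 47.0 °C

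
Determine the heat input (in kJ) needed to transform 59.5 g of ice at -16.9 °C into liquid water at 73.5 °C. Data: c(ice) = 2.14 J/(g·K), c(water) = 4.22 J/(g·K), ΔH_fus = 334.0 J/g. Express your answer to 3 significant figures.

q1 (heat ice -16.9→0.0 °C): 59.5 × 2.14 × 16.9 = 2152 J
q2 (melt at 0 °C): 59.5 × 334.0 = 19873 J
q3 (heat water 0.0→73.5 °C): 59.5 × 4.22 × 73.5 = 18455 J
Total: 2152 + 19873 + 18455 = 40480 J = 40.5 kJ

q = 40.5 kJ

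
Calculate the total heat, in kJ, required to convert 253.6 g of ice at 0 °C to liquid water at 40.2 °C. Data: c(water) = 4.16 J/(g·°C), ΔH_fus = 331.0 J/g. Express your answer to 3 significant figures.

q1 (melt at 0 °C): 253.6 × 331.0 = 83942 J
q2 (heat water 0.0→40.2 °C): 253.6 × 4.16 × 40.2 = 42410 J
Total: 83942 + 42410 = 126352 J = 126 kJ

q = 126 kJ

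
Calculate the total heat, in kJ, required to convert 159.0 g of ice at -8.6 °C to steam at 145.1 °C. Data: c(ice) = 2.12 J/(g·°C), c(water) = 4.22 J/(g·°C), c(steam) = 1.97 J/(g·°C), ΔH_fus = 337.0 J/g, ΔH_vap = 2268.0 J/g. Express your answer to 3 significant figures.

q = 498 kJ

q1 (heat ice -8.6→0.0 °C): 159.0 × 2.12 × 8.6 = 2899 J
q2 (melt at 0 °C): 159.0 × 337.0 = 53583 J
q3 (heat water 0.0→100.0 °C): 159.0 × 4.22 × 100.0 = 67098 J
q4 (vaporize at 100 °C): 159.0 × 2268.0 = 360612 J
q5 (heat steam 100.0→145.1 °C): 159.0 × 1.97 × 45.1 = 14127 J
Total: 2899 + 53583 + 67098 + 360612 + 14127 = 498319 J = 498 kJ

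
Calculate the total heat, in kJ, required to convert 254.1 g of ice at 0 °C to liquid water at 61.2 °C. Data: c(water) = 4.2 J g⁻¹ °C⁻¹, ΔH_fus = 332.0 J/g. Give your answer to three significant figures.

q = 150 kJ

q1 (melt at 0 °C): 254.1 × 332.0 = 84361 J
q2 (heat water 0.0→61.2 °C): 254.1 × 4.2 × 61.2 = 65314 J
Total: 84361 + 65314 = 149675 J = 150 kJ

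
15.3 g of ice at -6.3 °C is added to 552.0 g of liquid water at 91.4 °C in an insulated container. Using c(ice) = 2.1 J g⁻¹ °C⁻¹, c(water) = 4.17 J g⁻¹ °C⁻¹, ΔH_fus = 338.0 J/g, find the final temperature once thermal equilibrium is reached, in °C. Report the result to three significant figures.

Heat to bring ice to 0 °C and melt it: q₁ = 15.3×2.1×6.3 + 15.3×338.0 = 5373.8 J
Heat the water can supply cooling to 0 °C: 552.0×4.17×91.4 = 210388 J > q₁, so all ice melts.
Energy balance: 552.0×4.17×(91.4 − T) = 5373.8 + 15.3×4.17×(T − 0)
2301.84(91.4 − T) = 5373.8 + 63.801 T
210388 − 5373.8 = 2365.641 T
T = 205014.2 / 2365.641 = 86.66 °C

T_f = 86.7 °C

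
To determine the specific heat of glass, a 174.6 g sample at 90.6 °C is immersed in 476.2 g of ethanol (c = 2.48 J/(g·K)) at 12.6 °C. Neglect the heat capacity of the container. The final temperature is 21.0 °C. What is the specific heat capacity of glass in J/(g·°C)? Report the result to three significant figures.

c = 0.816 J/(g·°C)

q_gained = (476.2 × 2.48) × (21.0 − 12.6) = 9920 J
q_lost = 174.6 × c × (90.6 − 21.0) = 12152.16 c
Set equal: c = 9920 / 12152.16 = 0.816 J/(g·°C)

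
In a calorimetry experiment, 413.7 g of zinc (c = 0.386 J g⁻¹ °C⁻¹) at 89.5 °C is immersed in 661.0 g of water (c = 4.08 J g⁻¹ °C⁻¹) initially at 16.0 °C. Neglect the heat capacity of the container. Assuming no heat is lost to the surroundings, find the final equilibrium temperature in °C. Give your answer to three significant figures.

Heat lost by zinc = heat gained by water.
(413.7)(0.386)(89.5 − T) = (661.0)(4.08)(T − 16.0)
159.6882 (89.5 − T) = 2696.88 (T − 16.0)
14292 − 159.6882 T = 2696.88 T − 43150
57442 = 2856.5682 T
T = 20.11 °C

T_f = 20.1 °C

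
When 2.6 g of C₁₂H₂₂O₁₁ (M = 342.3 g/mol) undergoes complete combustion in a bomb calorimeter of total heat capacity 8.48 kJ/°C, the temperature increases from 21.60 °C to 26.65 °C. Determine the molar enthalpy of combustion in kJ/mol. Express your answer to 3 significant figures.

ΔH = -5640 kJ/mol

ΔT = 26.65 − 21.60 = 5.05 °C
q_cal = C_cal × ΔT = 8.48 × 5.05 = 42.824 kJ
n = 2.6 / 342.3 = 0.007596 mol
q_rxn = −q_cal = -42.824 kJ
ΔH = -42.824 / 0.007596 = -5638 kJ/mol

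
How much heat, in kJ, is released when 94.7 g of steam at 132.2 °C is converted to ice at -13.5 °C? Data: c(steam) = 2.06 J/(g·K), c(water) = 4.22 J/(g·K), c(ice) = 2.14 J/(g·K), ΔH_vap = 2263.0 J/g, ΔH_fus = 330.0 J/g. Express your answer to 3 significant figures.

q1 (cool steam 132.2→100 °C): 94.7 × 2.06 × 32.2 = 6282 J
q2 (condense at 100 °C): 94.7 × 2263.0 = 214306 J
q3 (cool water 100→0 °C): 94.7 × 4.22 × 100.0 = 39963 J
q4 (freeze at 0 °C): 94.7 × 330.0 = 31251 J
q5 (cool ice 0→-13.5 °C): 94.7 × 2.14 × 13.5 = 2736 J
Total: 6282 + 214306 + 39963 + 31251 + 2736 = 294538 J = 295 kJ

q = 295 kJ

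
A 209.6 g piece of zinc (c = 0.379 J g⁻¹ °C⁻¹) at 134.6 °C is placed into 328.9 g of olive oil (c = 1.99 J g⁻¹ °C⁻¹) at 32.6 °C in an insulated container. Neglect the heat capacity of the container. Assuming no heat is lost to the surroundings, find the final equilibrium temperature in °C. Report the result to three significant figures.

Heat lost by zinc = heat gained by olive oil.
(209.6)(0.379)(134.6 − T) = (328.9)(1.99)(T − 32.6)
79.4384 (134.6 − T) = 654.511 (T − 32.6)
10692 − 79.4384 T = 654.511 T − 21337
32029 = 733.9494 T
T = 43.64 °C

T_f = 43.6 °C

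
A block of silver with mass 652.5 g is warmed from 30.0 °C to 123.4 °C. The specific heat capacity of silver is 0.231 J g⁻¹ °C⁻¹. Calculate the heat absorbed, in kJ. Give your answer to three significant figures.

q = m c ΔT = 652.5 × 0.231 × (123.4 − 30.0)
q = 652.5 × 0.231 × 93.4 = 14080 J = 14.1 kJ

q = 14.1 kJ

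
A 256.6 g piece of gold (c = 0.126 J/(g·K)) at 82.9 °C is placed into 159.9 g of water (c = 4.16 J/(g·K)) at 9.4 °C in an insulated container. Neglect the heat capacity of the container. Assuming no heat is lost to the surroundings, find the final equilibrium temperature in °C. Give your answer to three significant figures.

T_f = 12.8 °C

Heat lost by gold = heat gained by water.
(256.6)(0.126)(82.9 − T) = (159.9)(4.16)(T − 9.4)
32.3316 (82.9 − T) = 665.184 (T − 9.4)
2680.3 − 32.3316 T = 665.184 T − 6252.7
8933.0 = 697.5156 T
T = 12.81 °C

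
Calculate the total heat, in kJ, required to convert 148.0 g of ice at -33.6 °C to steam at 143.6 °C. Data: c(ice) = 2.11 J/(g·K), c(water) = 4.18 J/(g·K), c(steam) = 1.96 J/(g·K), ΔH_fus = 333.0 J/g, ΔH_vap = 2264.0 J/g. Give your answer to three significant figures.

q1 (heat ice -33.6→0.0 °C): 148.0 × 2.11 × 33.6 = 10493 J
q2 (melt at 0 °C): 148.0 × 333.0 = 49284 J
q3 (heat water 0.0→100.0 °C): 148.0 × 4.18 × 100.0 = 61864 J
q4 (vaporize at 100 °C): 148.0 × 2264.0 = 335072 J
q5 (heat steam 100.0→143.6 °C): 148.0 × 1.96 × 43.6 = 12647 J
Total: 10493 + 49284 + 61864 + 335072 + 12647 = 469360 J = 469 kJ

q = 469 kJ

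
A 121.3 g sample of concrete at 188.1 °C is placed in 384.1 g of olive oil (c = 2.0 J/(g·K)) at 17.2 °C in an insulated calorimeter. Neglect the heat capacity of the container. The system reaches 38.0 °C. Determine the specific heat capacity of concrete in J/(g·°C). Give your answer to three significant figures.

c = 0.878 J/(g·°C)

q_gained = (384.1 × 2.0) × (38.0 − 17.2) = 15980 J
q_lost = 121.3 × c × (188.1 − 38.0) = 18207.13 c
Set equal: c = 15980 / 18207.13 = 0.878 J/(g·°C)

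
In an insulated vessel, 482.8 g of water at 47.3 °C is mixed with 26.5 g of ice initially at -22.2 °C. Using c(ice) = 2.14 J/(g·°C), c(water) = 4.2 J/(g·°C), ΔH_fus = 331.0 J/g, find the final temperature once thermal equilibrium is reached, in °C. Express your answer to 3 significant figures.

Heat to bring ice to 0 °C and melt it: q₁ = 26.5×2.14×22.2 + 26.5×331.0 = 10030 J
Heat the water can supply cooling to 0 °C: 482.8×4.2×47.3 = 95913.0 J > q₁, so all ice melts.
Energy balance: 482.8×4.2×(47.3 − T) = 10030 + 26.5×4.2×(T − 0)
2027.76(47.3 − T) = 10030 + 111.3 T
95913.0 − 10030 = 2139.06 T
T = 85883.0 / 2139.06 = 40.1499 °C

T_f = 40.1 °C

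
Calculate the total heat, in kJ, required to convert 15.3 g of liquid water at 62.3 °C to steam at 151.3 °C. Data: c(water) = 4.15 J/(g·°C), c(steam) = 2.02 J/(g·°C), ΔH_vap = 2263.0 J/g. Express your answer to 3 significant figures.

q = 38.6 kJ

q1 (heat water 62.3→100.0 °C): 15.3 × 4.15 × 37.7 = 2394 J
q2 (vaporize at 100 °C): 15.3 × 2263.0 = 34624 J
q3 (heat steam 100.0→151.3 °C): 15.3 × 2.02 × 51.3 = 1585 J
Total: 2394 + 34624 + 1585 = 38603 J = 38.6 kJ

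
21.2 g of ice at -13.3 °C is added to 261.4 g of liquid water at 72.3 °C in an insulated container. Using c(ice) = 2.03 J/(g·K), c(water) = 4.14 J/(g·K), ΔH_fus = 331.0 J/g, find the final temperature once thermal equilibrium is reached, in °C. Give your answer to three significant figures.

Heat to bring ice to 0 °C and melt it: q₁ = 21.2×2.03×13.3 + 21.2×331.0 = 7589.6 J
Heat the water can supply cooling to 0 °C: 261.4×4.14×72.3 = 78242.8 J > q₁, so all ice melts.
Energy balance: 261.4×4.14×(72.3 − T) = 7589.6 + 21.2×4.14×(T − 0)
1082.196(72.3 − T) = 7589.6 + 87.768 T
78242.8 − 7589.6 = 1169.964 T
T = 70653.2 / 1169.964 = 60.39 °C

T_f = 60.4 °C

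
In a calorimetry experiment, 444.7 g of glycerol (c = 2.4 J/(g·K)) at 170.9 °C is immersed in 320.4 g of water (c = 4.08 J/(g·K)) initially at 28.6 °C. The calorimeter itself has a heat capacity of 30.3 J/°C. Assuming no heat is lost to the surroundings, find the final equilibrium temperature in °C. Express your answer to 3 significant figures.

T_f = 91.8 °C

Heat lost by glycerol = heat gained by water + calorimeter.
(444.7)(2.4)(170.9 − T) = [(320.4)(4.08) + 30.3](T − 28.6)
1067.28 (170.9 − T) = 1337.532 (T − 28.6)
182400 − 1067.28 T = 1337.532 T − 38253
220653 = 2404.812 T
T = 91.75 °C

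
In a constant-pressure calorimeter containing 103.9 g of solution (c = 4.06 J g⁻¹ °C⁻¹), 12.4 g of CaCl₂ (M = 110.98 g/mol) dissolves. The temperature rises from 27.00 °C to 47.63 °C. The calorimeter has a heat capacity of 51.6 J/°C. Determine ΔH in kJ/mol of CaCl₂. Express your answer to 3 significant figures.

|ΔT| = |47.63 − 27.00| = 20.63 °C
|q_surr| = (103.9 × 4.06 + 51.6) × 20.63 = 473.434 × 20.63 = 9767 J
n(CaCl₂) = 12.4 / 110.98 = 0.1117 mol
Temperature rose, so q_rxn = −|q_surr| = -9.767 kJ
ΔH = q_rxn / n = -87.44 kJ/mol

ΔH = -87.4 kJ/mol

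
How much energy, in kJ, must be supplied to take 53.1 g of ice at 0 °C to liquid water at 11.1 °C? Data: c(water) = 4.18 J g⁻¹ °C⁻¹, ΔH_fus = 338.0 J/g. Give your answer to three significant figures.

q1 (melt at 0 °C): 53.1 × 338.0 = 17948 J
q2 (heat water 0.0→11.1 °C): 53.1 × 4.18 × 11.1 = 2464 J
Total: 17948 + 2464 = 20412 J = 20.4 kJ

q = 20.4 kJ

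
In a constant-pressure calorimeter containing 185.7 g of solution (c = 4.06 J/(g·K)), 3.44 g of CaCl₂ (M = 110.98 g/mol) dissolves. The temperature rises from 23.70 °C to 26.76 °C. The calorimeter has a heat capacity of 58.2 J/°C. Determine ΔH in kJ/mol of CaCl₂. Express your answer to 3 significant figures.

ΔH = -80.2 kJ/mol

|ΔT| = |26.76 − 23.70| = 3.06 °C
|q_surr| = (185.7 × 4.06 + 58.2) × 3.06 = 812.142 × 3.06 = 2485 J
n(CaCl₂) = 3.44 / 110.98 = 0.03100 mol
Temperature rose, so q_rxn = −|q_surr| = -2.485 kJ
ΔH = q_rxn / n = -80.16 kJ/mol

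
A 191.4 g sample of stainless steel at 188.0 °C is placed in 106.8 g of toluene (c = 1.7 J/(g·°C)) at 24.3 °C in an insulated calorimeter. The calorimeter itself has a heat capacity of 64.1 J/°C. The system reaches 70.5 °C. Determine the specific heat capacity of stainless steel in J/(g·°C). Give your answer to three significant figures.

c = 0.505 J/(g·°C)

q_gained = (106.8 × 1.7 + 64.1) × (70.5 − 24.3) = 11350 J
q_lost = 191.4 × c × (188.0 − 70.5) = 22489.5 c
Set equal: c = 11350 / 22489.5 = 0.505 J/(g·°C)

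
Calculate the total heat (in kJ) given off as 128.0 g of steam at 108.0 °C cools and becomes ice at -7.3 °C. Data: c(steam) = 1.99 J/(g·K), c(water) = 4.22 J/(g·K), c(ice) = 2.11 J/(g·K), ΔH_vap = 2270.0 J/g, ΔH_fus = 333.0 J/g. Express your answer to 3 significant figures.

q1 (cool steam 108.0→100 °C): 128.0 × 1.99 × 8.0 = 2038 J
q2 (condense at 100 °C): 128.0 × 2270.0 = 290560 J
q3 (cool water 100→0 °C): 128.0 × 4.22 × 100.0 = 54016 J
q4 (freeze at 0 °C): 128.0 × 333.0 = 42624 J
q5 (cool ice 0→-7.3 °C): 128.0 × 2.11 × 7.3 = 1972 J
Total: 2038 + 290560 + 54016 + 42624 + 1972 = 391210 J = 391 kJ

q = 391 kJ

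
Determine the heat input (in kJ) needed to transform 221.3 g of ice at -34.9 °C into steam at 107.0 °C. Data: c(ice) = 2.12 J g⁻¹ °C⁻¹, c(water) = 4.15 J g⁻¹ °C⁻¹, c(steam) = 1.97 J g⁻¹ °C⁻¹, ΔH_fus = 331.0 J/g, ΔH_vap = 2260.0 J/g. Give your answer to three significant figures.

q1 (heat ice -34.9→0.0 °C): 221.3 × 2.12 × 34.9 = 16374 J
q2 (melt at 0 °C): 221.3 × 331.0 = 73250 J
q3 (heat water 0.0→100.0 °C): 221.3 × 4.15 × 100.0 = 91840 J
q4 (vaporize at 100 °C): 221.3 × 2260.0 = 500138 J
q5 (heat steam 100.0→107.0 °C): 221.3 × 1.97 × 7.0 = 3052 J
Total: 16374 + 73250 + 91840 + 500138 + 3052 = 684654 J = 685 kJ

q = 685 kJ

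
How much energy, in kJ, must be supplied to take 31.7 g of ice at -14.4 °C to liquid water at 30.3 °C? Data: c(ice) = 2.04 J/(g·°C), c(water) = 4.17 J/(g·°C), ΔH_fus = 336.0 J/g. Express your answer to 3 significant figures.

q1 (heat ice -14.4→0.0 °C): 31.7 × 2.04 × 14.4 = 931 J
q2 (melt at 0 °C): 31.7 × 336.0 = 10651 J
q3 (heat water 0.0→30.3 °C): 31.7 × 4.17 × 30.3 = 4005 J
Total: 931 + 10651 + 4005 = 15587 J = 15.6 kJ

q = 15.6 kJ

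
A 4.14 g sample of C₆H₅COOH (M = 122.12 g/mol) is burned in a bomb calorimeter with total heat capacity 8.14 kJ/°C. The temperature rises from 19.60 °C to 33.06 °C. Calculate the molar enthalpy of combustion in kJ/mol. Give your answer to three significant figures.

ΔH = -3230 kJ/mol

ΔT = 33.06 − 19.60 = 13.46 °C
q_cal = C_cal × ΔT = 8.14 × 13.46 = 109.5644 kJ
n = 4.14 / 122.12 = 0.03390 mol
q_rxn = −q_cal = -109.5644 kJ
ΔH = -109.5644 / 0.03390 = -3232 kJ/mol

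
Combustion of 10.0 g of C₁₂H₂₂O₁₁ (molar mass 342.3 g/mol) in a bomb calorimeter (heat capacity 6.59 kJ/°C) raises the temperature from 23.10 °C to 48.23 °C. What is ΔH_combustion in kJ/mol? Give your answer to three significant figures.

ΔT = 48.23 − 23.10 = 25.13 °C
q_cal = C_cal × ΔT = 6.59 × 25.13 = 165.6067 kJ
n = 10.0 / 342.3 = 0.02921 mol
q_rxn = −q_cal = -165.6067 kJ
ΔH = -165.6067 / 0.02921 = -5670 kJ/mol

ΔH = -5670 kJ/mol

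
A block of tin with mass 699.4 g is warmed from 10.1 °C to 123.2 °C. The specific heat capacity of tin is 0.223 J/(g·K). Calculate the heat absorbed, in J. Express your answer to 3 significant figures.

q = m c ΔT = 699.4 × 0.223 × (123.2 − 10.1)
q = 699.4 × 0.223 × 113.1 = 17640 J

q = 17600 J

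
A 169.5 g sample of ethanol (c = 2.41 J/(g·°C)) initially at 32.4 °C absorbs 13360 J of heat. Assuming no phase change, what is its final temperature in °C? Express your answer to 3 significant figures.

T_f = 65.1 °C

ΔT = q / (m c) = 13360 / (169.5 × 2.41) = 32.71 °C
T_f = 32.4 + 32.71 = 65.11 °C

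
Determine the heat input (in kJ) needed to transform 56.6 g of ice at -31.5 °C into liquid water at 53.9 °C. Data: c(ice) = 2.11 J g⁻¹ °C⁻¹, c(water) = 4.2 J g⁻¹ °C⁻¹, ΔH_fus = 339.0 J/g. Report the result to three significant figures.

q = 35.8 kJ

q1 (heat ice -31.5→0.0 °C): 56.6 × 2.11 × 31.5 = 3762 J
q2 (melt at 0 °C): 56.6 × 339.0 = 19187 J
q3 (heat water 0.0→53.9 °C): 56.6 × 4.2 × 53.9 = 12813 J
Total: 3762 + 19187 + 12813 = 35762 J = 35.8 kJ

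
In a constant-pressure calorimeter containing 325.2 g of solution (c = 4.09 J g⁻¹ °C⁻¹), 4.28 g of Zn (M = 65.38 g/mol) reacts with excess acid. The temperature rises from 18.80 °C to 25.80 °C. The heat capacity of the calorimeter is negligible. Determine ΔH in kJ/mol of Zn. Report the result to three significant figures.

ΔH = -142 kJ/mol

|ΔT| = |25.80 − 18.80| = 7.00 °C
|q_surr| = (325.2 × 4.09) × 7.00 = 1330.068 × 7.00 = 9310 J
n(Zn) = 4.28 / 65.38 = 0.06546 mol
Temperature rose, so q_rxn = −|q_surr| = -9.310 kJ
ΔH = q_rxn / n = -142.2 kJ/mol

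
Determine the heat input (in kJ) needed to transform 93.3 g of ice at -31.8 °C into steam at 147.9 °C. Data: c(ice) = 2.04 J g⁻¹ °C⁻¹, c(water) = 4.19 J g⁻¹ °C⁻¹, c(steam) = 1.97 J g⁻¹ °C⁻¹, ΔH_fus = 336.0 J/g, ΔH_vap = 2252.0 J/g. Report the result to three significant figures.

q1 (heat ice -31.8→0.0 °C): 93.3 × 2.04 × 31.8 = 6053 J
q2 (melt at 0 °C): 93.3 × 336.0 = 31349 J
q3 (heat water 0.0→100.0 °C): 93.3 × 4.19 × 100.0 = 39093 J
q4 (vaporize at 100 °C): 93.3 × 2252.0 = 210112 J
q5 (heat steam 100.0→147.9 °C): 93.3 × 1.97 × 47.9 = 8804 J
Total: 6053 + 31349 + 39093 + 210112 + 8804 = 295411 J = 295 kJ

q = 295 kJ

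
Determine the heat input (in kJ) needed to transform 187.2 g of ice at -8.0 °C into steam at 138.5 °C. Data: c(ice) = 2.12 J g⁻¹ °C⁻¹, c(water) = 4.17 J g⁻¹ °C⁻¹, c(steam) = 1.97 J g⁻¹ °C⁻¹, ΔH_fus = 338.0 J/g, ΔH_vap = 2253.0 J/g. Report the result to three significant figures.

q = 580 kJ

q1 (heat ice -8.0→0.0 °C): 187.2 × 2.12 × 8.0 = 3175 J
q2 (melt at 0 °C): 187.2 × 338.0 = 63274 J
q3 (heat water 0.0→100.0 °C): 187.2 × 4.17 × 100.0 = 78062 J
q4 (vaporize at 100 °C): 187.2 × 2253.0 = 421762 J
q5 (heat steam 100.0→138.5 °C): 187.2 × 1.97 × 38.5 = 14198 J
Total: 3175 + 63274 + 78062 + 421762 + 14198 = 580471 J = 580 kJ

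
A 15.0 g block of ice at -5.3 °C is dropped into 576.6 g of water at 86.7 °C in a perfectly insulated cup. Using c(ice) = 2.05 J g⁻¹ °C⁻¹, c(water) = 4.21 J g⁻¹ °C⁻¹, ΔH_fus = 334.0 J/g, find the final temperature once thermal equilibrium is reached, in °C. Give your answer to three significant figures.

Heat to bring ice to 0 °C and melt it: q₁ = 15.0×2.05×5.3 + 15.0×334.0 = 5173.0 J
Heat the water can supply cooling to 0 °C: 576.6×4.21×86.7 = 210463 J > q₁, so all ice melts.
Energy balance: 576.6×4.21×(86.7 − T) = 5173.0 + 15.0×4.21×(T − 0)
2427.486(86.7 − T) = 5173.0 + 63.15 T
210463 − 5173.0 = 2490.636 T
T = 205290.0 / 2490.636 = 82.42 °C

T_f = 82.4 °C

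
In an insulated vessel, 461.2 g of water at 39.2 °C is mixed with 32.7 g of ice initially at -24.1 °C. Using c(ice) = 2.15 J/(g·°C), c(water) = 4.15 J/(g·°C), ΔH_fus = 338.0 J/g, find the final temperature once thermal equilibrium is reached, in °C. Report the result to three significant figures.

Heat to bring ice to 0 °C and melt it: q₁ = 32.7×2.15×24.1 + 32.7×338.0 = 12747 J
Heat the water can supply cooling to 0 °C: 461.2×4.15×39.2 = 75028.0 J > q₁, so all ice melts.
Energy balance: 461.2×4.15×(39.2 − T) = 12747 + 32.7×4.15×(T − 0)
1913.98(39.2 − T) = 12747 + 135.705 T
75028.0 − 12747 = 2049.685 T
T = 62281.0 / 2049.685 = 30.39 °C

T_f = 30.4 °C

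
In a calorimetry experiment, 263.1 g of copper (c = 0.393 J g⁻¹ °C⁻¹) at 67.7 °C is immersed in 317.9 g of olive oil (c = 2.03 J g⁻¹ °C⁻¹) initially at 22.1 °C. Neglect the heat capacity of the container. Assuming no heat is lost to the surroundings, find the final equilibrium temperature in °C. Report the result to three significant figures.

T_f = 28.4 °C

Heat lost by copper = heat gained by olive oil.
(263.1)(0.393)(67.7 − T) = (317.9)(2.03)(T − 22.1)
103.3983 (67.7 − T) = 645.337 (T − 22.1)
7000.1 − 103.3983 T = 645.337 T − 14262
21262.1 = 748.7353 T
T = 28.40 °C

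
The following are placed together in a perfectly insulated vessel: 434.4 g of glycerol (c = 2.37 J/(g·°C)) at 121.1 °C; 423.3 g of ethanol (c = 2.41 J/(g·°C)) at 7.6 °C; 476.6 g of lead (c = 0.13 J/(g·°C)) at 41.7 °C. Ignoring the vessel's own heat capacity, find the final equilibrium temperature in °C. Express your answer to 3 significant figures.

Σ mᵢcᵢ(T − Tᵢ) = 0  ⇒  T = Σ mᵢcᵢTᵢ / Σ mᵢcᵢ
Σ mᵢcᵢ = 434.4×2.37 + 423.3×2.41 + 476.6×0.13 = 2111.639
Σ mᵢcᵢTᵢ = 1029.528×121.1 + 1020.153×7.6 + 61.958×41.7 = 135010
T = 135010 / 2111.639 = 63.94 °C

T_f = 63.9 °C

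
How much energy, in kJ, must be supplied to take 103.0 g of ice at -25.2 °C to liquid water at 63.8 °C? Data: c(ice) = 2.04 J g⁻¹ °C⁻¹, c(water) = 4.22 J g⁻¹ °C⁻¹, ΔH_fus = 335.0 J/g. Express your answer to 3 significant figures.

q = 67.5 kJ

q1 (heat ice -25.2→0.0 °C): 103.0 × 2.04 × 25.2 = 5295 J
q2 (melt at 0 °C): 103.0 × 335.0 = 34505 J
q3 (heat water 0.0→63.8 °C): 103.0 × 4.22 × 63.8 = 27731 J
Total: 5295 + 34505 + 27731 = 67531 J = 67.5 kJ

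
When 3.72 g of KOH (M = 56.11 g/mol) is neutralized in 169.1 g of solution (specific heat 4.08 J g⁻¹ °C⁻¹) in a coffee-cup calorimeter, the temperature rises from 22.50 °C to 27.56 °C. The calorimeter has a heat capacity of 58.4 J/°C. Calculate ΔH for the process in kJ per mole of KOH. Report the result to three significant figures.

|ΔT| = |27.56 − 22.50| = 5.06 °C
|q_surr| = (169.1 × 4.08 + 58.4) × 5.06 = 748.328 × 5.06 = 3787 J
n(KOH) = 3.72 / 56.11 = 0.06630 mol
Temperature rose, so q_rxn = −|q_surr| = -3.787 kJ
ΔH = q_rxn / n = -57.12 kJ/mol

ΔH = -57.1 kJ/mol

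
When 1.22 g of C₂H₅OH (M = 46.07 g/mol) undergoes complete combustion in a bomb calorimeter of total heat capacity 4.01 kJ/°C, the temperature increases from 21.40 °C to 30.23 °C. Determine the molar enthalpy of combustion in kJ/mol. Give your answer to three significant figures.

ΔH = -1340 kJ/mol

ΔT = 30.23 − 21.40 = 8.83 °C
q_cal = C_cal × ΔT = 4.01 × 8.83 = 35.4083 kJ
n = 1.22 / 46.07 = 0.02648 mol
q_rxn = −q_cal = -35.4083 kJ
ΔH = -35.4083 / 0.02648 = -1337 kJ/mol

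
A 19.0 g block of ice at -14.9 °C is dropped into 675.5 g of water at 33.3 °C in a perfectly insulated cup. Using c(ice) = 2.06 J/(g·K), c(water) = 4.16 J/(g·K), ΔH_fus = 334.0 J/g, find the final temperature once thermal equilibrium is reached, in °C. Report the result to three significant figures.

Heat to bring ice to 0 °C and melt it: q₁ = 19.0×2.06×14.9 + 19.0×334.0 = 6929.2 J
Heat the water can supply cooling to 0 °C: 675.5×4.16×33.3 = 93575.7 J > q₁, so all ice melts.
Energy balance: 675.5×4.16×(33.3 − T) = 6929.2 + 19.0×4.16×(T − 0)
2810.08(33.3 − T) = 6929.2 + 79.04 T
93575.7 − 6929.2 = 2889.12 T
T = 86646.5 / 2889.12 = 29.99 °C

T_f = 30.0 °C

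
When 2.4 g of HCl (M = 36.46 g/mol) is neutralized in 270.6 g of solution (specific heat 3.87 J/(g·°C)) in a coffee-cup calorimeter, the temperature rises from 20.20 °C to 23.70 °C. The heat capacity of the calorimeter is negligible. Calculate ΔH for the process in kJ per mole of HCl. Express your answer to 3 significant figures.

ΔH = -55.7 kJ/mol

|ΔT| = |23.70 − 20.20| = 3.50 °C
|q_surr| = (270.6 × 3.87) × 3.50 = 1047.222 × 3.50 = 3665 J
n(HCl) = 2.4 / 36.46 = 0.06583 mol
Temperature rose, so q_rxn = −|q_surr| = -3.665 kJ
ΔH = q_rxn / n = -55.67 kJ/mol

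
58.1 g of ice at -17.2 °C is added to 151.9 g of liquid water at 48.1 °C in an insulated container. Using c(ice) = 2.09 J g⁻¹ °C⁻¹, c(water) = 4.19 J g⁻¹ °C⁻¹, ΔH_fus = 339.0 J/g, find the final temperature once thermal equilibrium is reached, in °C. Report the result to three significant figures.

T_f = 10.0 °C

Heat to bring ice to 0 °C and melt it: q₁ = 58.1×2.09×17.2 + 58.1×339.0 = 21784 J
Heat the water can supply cooling to 0 °C: 151.9×4.19×48.1 = 30613.8 J > q₁, so all ice melts.
Energy balance: 151.9×4.19×(48.1 − T) = 21784 + 58.1×4.19×(T − 0)
636.461(48.1 − T) = 21784 + 243.439 T
30613.8 − 21784 = 879.900 T
T = 8829.8 / 879.900 = 10.04 °C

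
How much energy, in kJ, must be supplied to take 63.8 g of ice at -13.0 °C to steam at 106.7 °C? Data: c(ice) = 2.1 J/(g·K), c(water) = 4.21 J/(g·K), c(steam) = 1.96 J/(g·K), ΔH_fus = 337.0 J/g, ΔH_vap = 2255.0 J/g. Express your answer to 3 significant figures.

q1 (heat ice -13.0→0.0 °C): 63.8 × 2.1 × 13.0 = 1742 J
q2 (melt at 0 °C): 63.8 × 337.0 = 21501 J
q3 (heat water 0.0→100.0 °C): 63.8 × 4.21 × 100.0 = 26860 J
q4 (vaporize at 100 °C): 63.8 × 2255.0 = 143869 J
q5 (heat steam 100.0→106.7 °C): 63.8 × 1.96 × 6.7 = 838 J
Total: 1742 + 21501 + 26860 + 143869 + 838 = 194810 J = 195 kJ

q = 195 kJ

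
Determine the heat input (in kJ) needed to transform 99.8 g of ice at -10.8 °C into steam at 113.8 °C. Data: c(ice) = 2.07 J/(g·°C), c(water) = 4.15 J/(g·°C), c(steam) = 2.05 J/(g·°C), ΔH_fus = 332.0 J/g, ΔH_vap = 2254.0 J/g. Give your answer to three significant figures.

q = 305 kJ

q1 (heat ice -10.8→0.0 °C): 99.8 × 2.07 × 10.8 = 2231 J
q2 (melt at 0 °C): 99.8 × 332.0 = 33134 J
q3 (heat water 0.0→100.0 °C): 99.8 × 4.15 × 100.0 = 41417 J
q4 (vaporize at 100 °C): 99.8 × 2254.0 = 224949 J
q5 (heat steam 100.0→113.8 °C): 99.8 × 2.05 × 13.8 = 2823 J
Total: 2231 + 33134 + 41417 + 224949 + 2823 = 304554 J = 305 kJ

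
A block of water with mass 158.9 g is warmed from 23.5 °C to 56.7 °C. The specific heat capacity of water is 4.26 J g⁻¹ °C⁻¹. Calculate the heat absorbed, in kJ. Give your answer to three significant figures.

q = 22.5 kJ

q = m c ΔT = 158.9 × 4.26 × (56.7 − 23.5)
q = 158.9 × 4.26 × 33.2 = 22470 J = 22.5 kJ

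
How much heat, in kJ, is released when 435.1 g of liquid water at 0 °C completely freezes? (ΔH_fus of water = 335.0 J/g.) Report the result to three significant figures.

q = 146 kJ

q = m × ΔH_fus = 435.1 × 335.0 = 145800 J = 146 kJ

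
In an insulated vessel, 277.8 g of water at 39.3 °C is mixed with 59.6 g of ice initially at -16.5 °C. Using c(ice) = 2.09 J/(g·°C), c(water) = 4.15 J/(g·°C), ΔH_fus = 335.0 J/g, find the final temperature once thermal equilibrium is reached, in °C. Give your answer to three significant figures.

Heat to bring ice to 0 °C and melt it: q₁ = 59.6×2.09×16.5 + 59.6×335.0 = 22021 J
Heat the water can supply cooling to 0 °C: 277.8×4.15×39.3 = 45307.8 J > q₁, so all ice melts.
Energy balance: 277.8×4.15×(39.3 − T) = 22021 + 59.6×4.15×(T − 0)
1152.87(39.3 − T) = 22021 + 247.34 T
45307.8 − 22021 = 1400.21 T
T = 23286.8 / 1400.21 = 16.63 °C

T_f = 16.6 °C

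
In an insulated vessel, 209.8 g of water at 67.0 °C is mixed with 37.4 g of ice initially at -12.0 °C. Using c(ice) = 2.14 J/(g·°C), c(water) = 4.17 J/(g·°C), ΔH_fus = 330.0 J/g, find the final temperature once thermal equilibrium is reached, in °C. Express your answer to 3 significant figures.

T_f = 44.0 °C

Heat to bring ice to 0 °C and melt it: q₁ = 37.4×2.14×12.0 + 37.4×330.0 = 13302 J
Heat the water can supply cooling to 0 °C: 209.8×4.17×67.0 = 58616.0 J > q₁, so all ice melts.
Energy balance: 209.8×4.17×(67.0 − T) = 13302 + 37.4×4.17×(T − 0)
874.866(67.0 − T) = 13302 + 155.958 T
58616.0 − 13302 = 1030.824 T
T = 45314.0 / 1030.824 = 43.96 °C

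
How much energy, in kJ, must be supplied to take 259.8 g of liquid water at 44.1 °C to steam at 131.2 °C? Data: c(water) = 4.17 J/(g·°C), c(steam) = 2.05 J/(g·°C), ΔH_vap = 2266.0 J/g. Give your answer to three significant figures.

q1 (heat water 44.1→100.0 °C): 259.8 × 4.17 × 55.9 = 60560 J
q2 (vaporize at 100 °C): 259.8 × 2266.0 = 588707 J
q3 (heat steam 100.0→131.2 °C): 259.8 × 2.05 × 31.2 = 16617 J
Total: 60560 + 588707 + 16617 = 665884 J = 666 kJ

q = 666 kJ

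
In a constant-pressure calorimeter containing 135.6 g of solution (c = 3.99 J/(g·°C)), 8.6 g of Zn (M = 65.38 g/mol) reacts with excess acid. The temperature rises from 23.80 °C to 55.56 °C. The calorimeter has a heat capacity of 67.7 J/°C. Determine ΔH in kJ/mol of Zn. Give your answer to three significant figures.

ΔH = -147 kJ/mol

|ΔT| = |55.56 − 23.80| = 31.76 °C
|q_surr| = (135.6 × 3.99 + 67.7) × 31.76 = 608.744 × 31.76 = 19330 J
n(Zn) = 8.6 / 65.38 = 0.1315 mol
Temperature rose, so q_rxn = −|q_surr| = -19.33 kJ
ΔH = q_rxn / n = -147.0 kJ/mol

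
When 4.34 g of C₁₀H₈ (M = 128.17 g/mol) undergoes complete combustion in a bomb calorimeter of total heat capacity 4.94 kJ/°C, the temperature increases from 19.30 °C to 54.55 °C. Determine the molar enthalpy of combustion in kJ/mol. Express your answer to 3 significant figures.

ΔT = 54.55 − 19.30 = 35.25 °C
q_cal = C_cal × ΔT = 4.94 × 35.25 = 174.135 kJ
n = 4.34 / 128.17 = 0.03386 mol
q_rxn = −q_cal = -174.135 kJ
ΔH = -174.135 / 0.03386 = -5143 kJ/mol

ΔH = -5140 kJ/mol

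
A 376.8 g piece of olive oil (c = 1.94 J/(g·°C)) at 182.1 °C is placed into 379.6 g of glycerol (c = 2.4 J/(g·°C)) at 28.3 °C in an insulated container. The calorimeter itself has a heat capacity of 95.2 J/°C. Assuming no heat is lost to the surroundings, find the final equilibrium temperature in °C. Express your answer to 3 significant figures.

T_f = 93.0 °C

Heat lost by olive oil = heat gained by glycerol + calorimeter.
(376.8)(1.94)(182.1 − T) = [(379.6)(2.4) + 95.2](T − 28.3)
730.992 (182.1 − T) = 1006.24 (T − 28.3)
133110 − 730.992 T = 1006.24 T − 28477
161587 = 1737.232 T
T = 93.01 °C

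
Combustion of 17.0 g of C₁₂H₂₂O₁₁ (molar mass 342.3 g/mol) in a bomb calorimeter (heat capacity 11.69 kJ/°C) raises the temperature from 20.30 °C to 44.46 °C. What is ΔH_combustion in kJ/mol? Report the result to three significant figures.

ΔT = 44.46 − 20.30 = 24.16 °C
q_cal = C_cal × ΔT = 11.69 × 24.16 = 282.4304 kJ
n = 17.0 / 342.3 = 0.04966 mol
q_rxn = −q_cal = -282.4304 kJ
ΔH = -282.4304 / 0.04966 = -5687 kJ/mol

ΔH = -5690 kJ/mol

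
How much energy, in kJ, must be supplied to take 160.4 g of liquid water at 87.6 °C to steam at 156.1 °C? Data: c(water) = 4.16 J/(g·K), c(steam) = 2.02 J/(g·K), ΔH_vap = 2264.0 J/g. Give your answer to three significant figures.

q1 (heat water 87.6→100.0 °C): 160.4 × 4.16 × 12.4 = 8274 J
q2 (vaporize at 100 °C): 160.4 × 2264.0 = 363146 J
q3 (heat steam 100.0→156.1 °C): 160.4 × 2.02 × 56.1 = 18177 J
Total: 8274 + 363146 + 18177 = 389597 J = 390 kJ

q = 390 kJ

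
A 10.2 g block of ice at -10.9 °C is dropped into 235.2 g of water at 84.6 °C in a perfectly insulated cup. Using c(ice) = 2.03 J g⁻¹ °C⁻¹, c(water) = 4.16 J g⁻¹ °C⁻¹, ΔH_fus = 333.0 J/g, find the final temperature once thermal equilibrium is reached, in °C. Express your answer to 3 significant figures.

Heat to bring ice to 0 °C and melt it: q₁ = 10.2×2.03×10.9 + 10.2×333.0 = 3622.3 J
Heat the water can supply cooling to 0 °C: 235.2×4.16×84.6 = 82775.3 J > q₁, so all ice melts.
Energy balance: 235.2×4.16×(84.6 − T) = 3622.3 + 10.2×4.16×(T − 0)
978.432(84.6 − T) = 3622.3 + 42.432 T
82775.3 − 3622.3 = 1020.864 T
T = 79153.0 / 1020.864 = 77.54 °C

T_f = 77.5 °C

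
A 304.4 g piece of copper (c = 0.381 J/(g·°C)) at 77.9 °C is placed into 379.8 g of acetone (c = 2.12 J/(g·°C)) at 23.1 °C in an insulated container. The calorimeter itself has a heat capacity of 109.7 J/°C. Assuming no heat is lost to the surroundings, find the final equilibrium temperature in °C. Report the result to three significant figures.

Heat lost by copper = heat gained by acetone + calorimeter.
(304.4)(0.381)(77.9 − T) = [(379.8)(2.12) + 109.7](T − 23.1)
115.9764 (77.9 − T) = 914.876 (T − 23.1)
9034.6 − 115.9764 T = 914.876 T − 21134
30168.6 = 1030.8524 T
T = 29.27 °C

T_f = 29.3 °C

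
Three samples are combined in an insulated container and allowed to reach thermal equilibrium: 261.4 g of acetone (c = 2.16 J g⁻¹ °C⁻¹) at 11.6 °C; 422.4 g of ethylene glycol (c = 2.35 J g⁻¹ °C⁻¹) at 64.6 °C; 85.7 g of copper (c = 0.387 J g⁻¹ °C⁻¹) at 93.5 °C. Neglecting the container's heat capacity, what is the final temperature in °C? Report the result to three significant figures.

Σ mᵢcᵢ(T − Tᵢ) = 0  ⇒  T = Σ mᵢcᵢTᵢ / Σ mᵢcᵢ
Σ mᵢcᵢ = 261.4×2.16 + 422.4×2.35 + 85.7×0.387 = 1590.4299
Σ mᵢcᵢTᵢ = 564.624×11.6 + 992.64×64.6 + 33.1659×93.5 = 73775
T = 73775 / 1590.4299 = 46.39 °C

T_f = 46.4 °C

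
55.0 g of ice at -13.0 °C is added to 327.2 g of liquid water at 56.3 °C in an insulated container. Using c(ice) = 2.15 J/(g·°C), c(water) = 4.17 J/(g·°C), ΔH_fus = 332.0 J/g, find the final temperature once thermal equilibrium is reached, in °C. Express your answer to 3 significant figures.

Heat to bring ice to 0 °C and melt it: q₁ = 55.0×2.15×13.0 + 55.0×332.0 = 19797 J
Heat the water can supply cooling to 0 °C: 327.2×4.17×56.3 = 76817.1 J > q₁, so all ice melts.
Energy balance: 327.2×4.17×(56.3 − T) = 19797 + 55.0×4.17×(T − 0)
1364.424(56.3 − T) = 19797 + 229.35 T
76817.1 − 19797 = 1593.774 T
T = 57020.1 / 1593.774 = 35.78 °C

T_f = 35.8 °C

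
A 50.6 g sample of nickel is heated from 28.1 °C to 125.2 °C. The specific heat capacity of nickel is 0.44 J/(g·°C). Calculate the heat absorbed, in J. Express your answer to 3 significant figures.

q = m c ΔT = 50.6 × 0.44 × (125.2 − 28.1)
q = 50.6 × 0.44 × 97.1 = 2162 J

q = 2160 J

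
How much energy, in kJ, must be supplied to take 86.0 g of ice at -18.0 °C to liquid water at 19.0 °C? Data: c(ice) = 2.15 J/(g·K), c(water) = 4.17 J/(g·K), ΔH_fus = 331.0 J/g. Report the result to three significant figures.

q1 (heat ice -18.0→0.0 °C): 86.0 × 2.15 × 18.0 = 3328 J
q2 (melt at 0 °C): 86.0 × 331.0 = 28466 J
q3 (heat water 0.0→19.0 °C): 86.0 × 4.17 × 19.0 = 6814 J
Total: 3328 + 28466 + 6814 = 38608 J = 38.6 kJ

q = 38.6 kJ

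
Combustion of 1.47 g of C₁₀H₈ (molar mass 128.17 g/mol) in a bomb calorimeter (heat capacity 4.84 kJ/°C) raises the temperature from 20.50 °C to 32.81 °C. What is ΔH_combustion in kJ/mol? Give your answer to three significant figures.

ΔH = -5190 kJ/mol

ΔT = 32.81 − 20.50 = 12.31 °C
q_cal = C_cal × ΔT = 4.84 × 12.31 = 59.5804 kJ
n = 1.47 / 128.17 = 0.01147 mol
q_rxn = −q_cal = -59.5804 kJ
ΔH = -59.5804 / 0.01147 = -5194 kJ/mol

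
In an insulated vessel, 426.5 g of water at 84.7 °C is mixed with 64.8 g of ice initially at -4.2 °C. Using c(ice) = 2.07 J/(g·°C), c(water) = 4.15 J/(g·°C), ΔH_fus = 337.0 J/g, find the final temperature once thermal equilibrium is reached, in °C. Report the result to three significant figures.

Heat to bring ice to 0 °C and melt it: q₁ = 64.8×2.07×4.2 + 64.8×337.0 = 22401 J
Heat the water can supply cooling to 0 °C: 426.5×4.15×84.7 = 149917 J > q₁, so all ice melts.
Energy balance: 426.5×4.15×(84.7 − T) = 22401 + 64.8×4.15×(T − 0)
1769.975(84.7 − T) = 22401 + 268.92 T
149917 − 22401 = 2038.895 T
T = 127516 / 2038.895 = 62.54 °C

T_f = 62.5 °C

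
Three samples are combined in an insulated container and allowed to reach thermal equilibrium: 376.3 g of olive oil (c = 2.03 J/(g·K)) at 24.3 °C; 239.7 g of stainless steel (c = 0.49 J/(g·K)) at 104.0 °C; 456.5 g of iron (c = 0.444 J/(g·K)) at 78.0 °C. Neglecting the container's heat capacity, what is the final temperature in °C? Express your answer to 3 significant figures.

Σ mᵢcᵢ(T − Tᵢ) = 0  ⇒  T = Σ mᵢcᵢTᵢ / Σ mᵢcᵢ
Σ mᵢcᵢ = 376.3×2.03 + 239.7×0.49 + 456.5×0.444 = 1084.028
Σ mᵢcᵢTᵢ = 763.889×24.3 + 117.453×104.0 + 202.686×78.0 = 46587
T = 46587 / 1084.028 = 42.98 °C

T_f = 43.0 °C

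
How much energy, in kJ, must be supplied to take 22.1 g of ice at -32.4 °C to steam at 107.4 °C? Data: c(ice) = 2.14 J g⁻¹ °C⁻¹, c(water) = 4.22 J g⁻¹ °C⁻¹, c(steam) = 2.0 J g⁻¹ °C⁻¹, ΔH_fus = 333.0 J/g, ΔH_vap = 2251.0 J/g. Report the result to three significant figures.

q1 (heat ice -32.4→0.0 °C): 22.1 × 2.14 × 32.4 = 1532 J
q2 (melt at 0 °C): 22.1 × 333.0 = 7359 J
q3 (heat water 0.0→100.0 °C): 22.1 × 4.22 × 100.0 = 9326 J
q4 (vaporize at 100 °C): 22.1 × 2251.0 = 49747 J
q5 (heat steam 100.0→107.4 °C): 22.1 × 2.0 × 7.4 = 327 J
Total: 1532 + 7359 + 9326 + 49747 + 327 = 68291 J = 68.3 kJ

q = 68.3 kJ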